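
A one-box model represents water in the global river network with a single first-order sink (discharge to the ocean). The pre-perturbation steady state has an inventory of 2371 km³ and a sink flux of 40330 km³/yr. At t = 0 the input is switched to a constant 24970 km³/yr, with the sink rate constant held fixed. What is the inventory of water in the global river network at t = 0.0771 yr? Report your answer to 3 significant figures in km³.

1710 km³

τ = M₀/F₀ = 2371/40330 = 0.05879 yr; rate constant k = 1/τ.
New steady state M_∞ = F₁/k = F₁·τ = 24970 × 0.05879 = 1468.0 km³.
M(t) = M_∞ + (M₀ − M_∞)·e^(−t/τ); t/τ = 0.0771/0.05879 = 1.311, so e^(−t/τ) = 0.2694.
M(t) = 1468.0 + 903.0 × 0.2694 = 1711.3 km³.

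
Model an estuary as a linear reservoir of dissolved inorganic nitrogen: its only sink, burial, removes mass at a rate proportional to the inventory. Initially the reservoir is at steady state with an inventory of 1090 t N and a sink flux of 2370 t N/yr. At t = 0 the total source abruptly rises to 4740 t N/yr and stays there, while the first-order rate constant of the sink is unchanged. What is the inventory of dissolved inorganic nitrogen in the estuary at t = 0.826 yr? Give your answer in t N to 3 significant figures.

2000 t N

Residence time τ = M₀/F₀ = 0.4599 yr. The eventual steady state is M_∞ = M₀·(F₁/F₀) = 1090 × 4740/2370 = 2180.0 t N.
The anomaly ΔM(t) = M(t) − M_∞ decays as ΔM₀·e^(−t/τ) with ΔM₀ = 1090 − 2180.0 = −1090 t N.
At t = 0.826 yr, e^(−t/τ) = e^(−1.796) = 0.1660, so ΔM = −180.9 t N and M = 2180.0 − 180.9 = 1999.1 t N.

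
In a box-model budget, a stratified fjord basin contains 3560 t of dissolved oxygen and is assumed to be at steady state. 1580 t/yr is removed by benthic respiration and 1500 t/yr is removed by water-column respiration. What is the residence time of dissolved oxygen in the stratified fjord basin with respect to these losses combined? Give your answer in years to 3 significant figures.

Total removal = 1580 + 1500 = 3080.0 t/yr.
τ = M / ΣF_out = 3560 / 3080.0 = 1.156 yr.

1.16 yr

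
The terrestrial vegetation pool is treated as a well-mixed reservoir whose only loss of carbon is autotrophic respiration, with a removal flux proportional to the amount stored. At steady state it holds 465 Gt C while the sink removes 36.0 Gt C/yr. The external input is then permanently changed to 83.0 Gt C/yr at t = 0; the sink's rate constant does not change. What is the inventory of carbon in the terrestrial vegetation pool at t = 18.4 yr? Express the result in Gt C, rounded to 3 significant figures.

926 Gt C

Residence time τ = M₀/F₀ = 12.92 yr. The eventual steady state is M_∞ = M₀·(F₁/F₀) = 465 × 83.0/36.0 = 1072.1 Gt C.
The anomaly ΔM(t) = M(t) − M_∞ decays as ΔM₀·e^(−t/τ) with ΔM₀ = 465 − 1072.1 = −607.1 Gt C.
At t = 18.4 yr, e^(−t/τ) = e^(−1.425) = 0.2406, so ΔM = −146.1 Gt C and M = 1072.1 − 146.1 = 926.00 Gt C.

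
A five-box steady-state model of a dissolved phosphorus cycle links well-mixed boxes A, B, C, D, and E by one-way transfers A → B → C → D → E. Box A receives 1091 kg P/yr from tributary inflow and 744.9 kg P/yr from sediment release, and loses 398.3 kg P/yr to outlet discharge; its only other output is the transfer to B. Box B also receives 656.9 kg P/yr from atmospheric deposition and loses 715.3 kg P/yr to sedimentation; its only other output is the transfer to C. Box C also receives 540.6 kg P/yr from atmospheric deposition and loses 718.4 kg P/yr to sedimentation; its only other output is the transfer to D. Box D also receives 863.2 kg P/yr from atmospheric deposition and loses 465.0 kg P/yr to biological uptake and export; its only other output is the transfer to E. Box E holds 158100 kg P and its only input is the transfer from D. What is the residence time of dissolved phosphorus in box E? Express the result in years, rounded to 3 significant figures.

Box A: F(A→B) = (1091 + 744.9) − 398.3 = 1437.6 kg P/yr.
Box B: F(B→C) = (1437.6 + 656.9) − 715.3 = 1379.2 kg P/yr.
Box C: F(C→D) = (1379.2 + 540.6) − 718.4 = 1201.4 kg P/yr.
Box D: F(D→E) = (1201.4 + 863.2) − 465.0 = 1599.6 kg P/yr.
Box E throughput = its input = 1599.6 kg P/yr; τ = 158100 / 1599.6 = 98.84 yr.

98.8 yr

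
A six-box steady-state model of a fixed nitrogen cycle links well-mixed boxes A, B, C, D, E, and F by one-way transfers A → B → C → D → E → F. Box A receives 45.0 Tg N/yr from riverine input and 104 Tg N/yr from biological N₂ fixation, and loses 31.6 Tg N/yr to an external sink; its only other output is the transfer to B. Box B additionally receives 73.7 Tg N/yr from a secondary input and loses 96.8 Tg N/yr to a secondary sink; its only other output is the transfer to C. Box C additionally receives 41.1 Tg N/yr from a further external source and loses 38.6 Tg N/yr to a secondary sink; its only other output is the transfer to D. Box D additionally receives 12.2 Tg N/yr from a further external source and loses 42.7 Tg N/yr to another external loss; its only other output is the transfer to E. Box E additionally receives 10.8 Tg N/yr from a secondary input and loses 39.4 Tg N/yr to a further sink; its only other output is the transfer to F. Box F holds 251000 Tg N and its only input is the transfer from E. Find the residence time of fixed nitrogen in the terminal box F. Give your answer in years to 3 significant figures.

6660 yr

Box A: F(A→B) = (45.0 + 104) − 31.6 = 117.40 Tg N/yr.
Box B: F(B→C) = (117.40 + 73.7) − 96.8 = 94.300 Tg N/yr.
Box C: F(C→D) = (94.300 + 41.1) − 38.6 = 96.800 Tg N/yr.
Box D: F(D→E) = (96.800 + 12.2) − 42.7 = 66.300 Tg N/yr.
Box E: F(E→F) = (66.300 + 10.8) − 39.4 = 37.700 Tg N/yr.
Box F throughput = its input = 37.700 Tg N/yr; τ = 251000 / 37.700 = 6658 yr.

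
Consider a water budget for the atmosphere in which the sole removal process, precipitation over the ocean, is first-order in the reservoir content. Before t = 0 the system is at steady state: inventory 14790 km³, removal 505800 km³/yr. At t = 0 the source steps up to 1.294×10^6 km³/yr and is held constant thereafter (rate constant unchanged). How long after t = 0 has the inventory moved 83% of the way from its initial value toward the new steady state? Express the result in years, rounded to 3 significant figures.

τ = M₀/F₀ = 14790/505800 = 0.02924 yr.
The remaining gap fraction is e^(−t/τ); 83% covered ⇒ e^(−t/τ) = 0.170.
t = −τ ln(0.170) = 0.02924 × 1.772 = 0.05181 yr.

0.0518 yr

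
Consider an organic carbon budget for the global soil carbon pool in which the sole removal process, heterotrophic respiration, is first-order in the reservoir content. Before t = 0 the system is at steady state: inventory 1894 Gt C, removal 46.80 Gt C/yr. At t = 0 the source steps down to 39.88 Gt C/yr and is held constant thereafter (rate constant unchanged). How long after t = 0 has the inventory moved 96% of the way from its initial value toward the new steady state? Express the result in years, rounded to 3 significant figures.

130 yr

τ = M₀/F₀ = 1894/46.80 = 40.47 yr.
The remaining gap fraction is e^(−t/τ); 96% covered ⇒ e^(−t/τ) = 0.0400.
t = −τ ln(0.0400) = 40.47 × 3.219 = 130.3 yr.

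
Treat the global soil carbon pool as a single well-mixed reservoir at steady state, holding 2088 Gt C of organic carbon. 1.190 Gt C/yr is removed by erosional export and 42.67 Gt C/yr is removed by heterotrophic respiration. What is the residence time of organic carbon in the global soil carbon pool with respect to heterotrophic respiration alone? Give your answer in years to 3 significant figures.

Residence time with respect to a single sink: τ = M / F_sink.
τ = 2088 / 42.67 = 48.93 yr.

48.9 yr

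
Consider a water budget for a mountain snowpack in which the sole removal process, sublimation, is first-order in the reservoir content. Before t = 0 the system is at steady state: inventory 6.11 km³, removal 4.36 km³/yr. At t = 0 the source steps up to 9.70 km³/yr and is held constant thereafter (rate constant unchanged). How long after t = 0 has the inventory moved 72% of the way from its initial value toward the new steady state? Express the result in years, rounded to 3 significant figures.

τ = M₀/F₀ = 6.11/4.36 = 1.401 yr.
The remaining gap fraction is e^(−t/τ); 72% covered ⇒ e^(−t/τ) = 0.280.
t = −τ ln(0.280) = 1.401 × 1.273 = 1.784 yr.

1.78 yr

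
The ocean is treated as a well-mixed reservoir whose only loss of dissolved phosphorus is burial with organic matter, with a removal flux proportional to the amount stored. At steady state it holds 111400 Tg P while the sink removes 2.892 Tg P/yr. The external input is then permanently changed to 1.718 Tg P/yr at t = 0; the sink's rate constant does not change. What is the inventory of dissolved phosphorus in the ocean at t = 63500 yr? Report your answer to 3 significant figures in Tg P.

74900 Tg P

τ = M₀/F₀ = 111400/2.892 = 38520 yr; rate constant k = 1/τ.
New steady state M_∞ = F₁/k = F₁·τ = 1.718 × 38520 = 66177 Tg P.
M(t) = M_∞ + (M₀ − M_∞)·e^(−t/τ); t/τ = 63500/38520 = 1.648, so e^(−t/τ) = 0.1923.
M(t) = 66177 + 45220 × 0.1923 = 74876 Tg P.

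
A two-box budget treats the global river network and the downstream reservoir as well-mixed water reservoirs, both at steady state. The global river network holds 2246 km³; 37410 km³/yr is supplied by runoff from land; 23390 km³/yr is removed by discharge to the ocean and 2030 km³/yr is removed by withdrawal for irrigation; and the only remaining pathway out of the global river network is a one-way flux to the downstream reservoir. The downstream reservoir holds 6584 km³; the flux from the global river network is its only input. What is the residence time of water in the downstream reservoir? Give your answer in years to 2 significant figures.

Balance the global river network: ΣF_in = 37410 km³/yr.
Flux to the downstream reservoir = ΣF_in − (23390 + 2030) = 11990 km³/yr.
At steady state the output of the downstream reservoir equals its input, 11990 km³/yr.
τ = M / F = 6584 / 11990 = 0.5491 yr.

0.55 yr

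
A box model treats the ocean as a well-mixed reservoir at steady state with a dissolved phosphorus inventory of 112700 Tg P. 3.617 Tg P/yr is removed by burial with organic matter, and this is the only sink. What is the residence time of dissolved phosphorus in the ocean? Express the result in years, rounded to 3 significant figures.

τ = M / F = 112700 / 3.617 = 31160 yr.

31200 yr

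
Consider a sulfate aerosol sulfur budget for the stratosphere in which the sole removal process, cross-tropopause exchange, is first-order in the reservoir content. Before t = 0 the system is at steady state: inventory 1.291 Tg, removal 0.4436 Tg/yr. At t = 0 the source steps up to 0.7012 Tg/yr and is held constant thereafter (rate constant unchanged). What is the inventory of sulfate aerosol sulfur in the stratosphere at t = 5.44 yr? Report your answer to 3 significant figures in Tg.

Residence time τ = M₀/F₀ = 2.910 yr. The eventual steady state is M_∞ = M₀·(F₁/F₀) = 1.291 × 0.7012/0.4436 = 2.0407 Tg.
The anomaly ΔM(t) = M(t) − M_∞ decays as ΔM₀·e^(−t/τ) with ΔM₀ = 1.291 − 2.0407 = −0.7497 Tg.
At t = 5.44 yr, e^(−t/τ) = e^(−1.869) = 0.1542, so ΔM = −0.1156 Tg and M = 2.0407 − 0.1156 = 1.9251 Tg.

1.93 Tg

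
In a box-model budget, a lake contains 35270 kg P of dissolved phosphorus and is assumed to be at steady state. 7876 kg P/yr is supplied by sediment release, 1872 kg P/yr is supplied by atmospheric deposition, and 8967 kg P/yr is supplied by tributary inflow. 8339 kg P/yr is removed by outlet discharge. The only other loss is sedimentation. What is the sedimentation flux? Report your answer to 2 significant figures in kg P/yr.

At steady state ΣF_in = ΣF_out.
ΣF_in = 7876 + 1872 + 8967 = 18715 kg P/yr.
Sedimentation flux = ΣF_in − (8339) = 18715 − 8339 = 10380 kg P/yr.

10000 kg P/yr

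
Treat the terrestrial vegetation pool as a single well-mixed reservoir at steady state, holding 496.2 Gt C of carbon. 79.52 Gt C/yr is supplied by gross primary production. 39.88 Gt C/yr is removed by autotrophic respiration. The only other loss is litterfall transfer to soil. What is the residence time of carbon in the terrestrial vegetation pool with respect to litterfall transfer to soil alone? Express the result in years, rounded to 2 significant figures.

At steady state ΣF_in = ΣF_out.
ΣF_in = 79.520 Gt C/yr.
Litterfall transfer to soil flux = ΣF_in − (39.88) = 79.520 − 39.88 = 39.64 Gt C/yr.
τ = M / F = 496.2 / 39.64 = 12.52 yr.

13 yr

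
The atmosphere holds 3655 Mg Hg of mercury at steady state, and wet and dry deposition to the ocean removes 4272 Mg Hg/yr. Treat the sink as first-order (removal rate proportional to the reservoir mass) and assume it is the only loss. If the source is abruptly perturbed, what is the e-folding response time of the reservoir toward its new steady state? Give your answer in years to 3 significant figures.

For a linear reservoir the response time equals the residence time τ = M/F.
τ = 3655 / 4272 = 0.8556 yr.

0.856 yr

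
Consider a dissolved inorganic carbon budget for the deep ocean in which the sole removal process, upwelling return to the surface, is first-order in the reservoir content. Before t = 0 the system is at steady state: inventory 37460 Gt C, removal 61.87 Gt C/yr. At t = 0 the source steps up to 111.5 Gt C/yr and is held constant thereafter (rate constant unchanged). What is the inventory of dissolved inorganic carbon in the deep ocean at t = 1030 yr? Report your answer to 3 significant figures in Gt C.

62000 Gt C

The sink rate constant is k = F₀/M₀ = 61.87/37460 = 0.001652 yr⁻¹.
Solving dM/dt = F₁ − kM with M(0) = M₀ gives M(t) = F₁/k + (M₀ − F₁/k)·e^(−kt).
F₁/k = 111.5/0.001652 = 67509 Gt C; kt = 0.001652 × 1030 = 1.701, e^(−kt) = 0.1825.
M(1030) = 67509 + (37460 − 67509) × 0.1825 = 67509 − 5483 = 62026 Gt C.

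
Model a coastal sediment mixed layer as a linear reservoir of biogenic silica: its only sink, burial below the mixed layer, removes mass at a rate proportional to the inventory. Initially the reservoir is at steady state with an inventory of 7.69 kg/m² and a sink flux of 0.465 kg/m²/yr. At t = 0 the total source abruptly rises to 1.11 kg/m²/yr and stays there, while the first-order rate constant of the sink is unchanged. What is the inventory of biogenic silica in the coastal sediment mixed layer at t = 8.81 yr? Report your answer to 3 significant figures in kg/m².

12.1 kg/m²

The sink rate constant is k = F₀/M₀ = 0.465/7.69 = 0.06047 yr⁻¹.
Solving dM/dt = F₁ − kM with M(0) = M₀ gives M(t) = F₁/k + (M₀ − F₁/k)·e^(−kt).
F₁/k = 1.11/0.06047 = 18.357 kg/m²; kt = 0.06047 × 8.81 = 0.5327, e^(−kt) = 0.5870.
M(8.81) = 18.357 + (7.69 − 18.357) × 0.5870 = 18.357 − 6.261 = 12.095 kg/m².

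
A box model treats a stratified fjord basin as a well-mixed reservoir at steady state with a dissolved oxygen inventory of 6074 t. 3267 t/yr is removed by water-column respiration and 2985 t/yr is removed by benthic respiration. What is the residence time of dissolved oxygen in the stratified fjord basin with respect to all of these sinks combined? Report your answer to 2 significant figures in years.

0.97 yr

Total removal flux = 3267 + 2985 = 6252.0 t/yr.
τ = M / ΣF_out = 6074 / 6252.0 = 0.9715 yr.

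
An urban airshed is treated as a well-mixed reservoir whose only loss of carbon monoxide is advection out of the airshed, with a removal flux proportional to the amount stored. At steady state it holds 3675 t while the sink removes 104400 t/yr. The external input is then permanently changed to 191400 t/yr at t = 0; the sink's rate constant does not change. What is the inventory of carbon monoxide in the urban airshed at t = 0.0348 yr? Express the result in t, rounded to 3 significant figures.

The sink rate constant is k = F₀/M₀ = 104400/3675 = 28.41 yr⁻¹.
Solving dM/dt = F₁ − kM with M(0) = M₀ gives M(t) = F₁/k + (M₀ − F₁/k)·e^(−kt).
F₁/k = 191400/28.41 = 6737.5 t; kt = 28.41 × 0.0348 = 0.9886, e^(−kt) = 0.3721.
M(0.0348) = 6737.5 + (3675 − 6737.5) × 0.3721 = 6737.5 − 1140 = 5598.0 t.

5600 t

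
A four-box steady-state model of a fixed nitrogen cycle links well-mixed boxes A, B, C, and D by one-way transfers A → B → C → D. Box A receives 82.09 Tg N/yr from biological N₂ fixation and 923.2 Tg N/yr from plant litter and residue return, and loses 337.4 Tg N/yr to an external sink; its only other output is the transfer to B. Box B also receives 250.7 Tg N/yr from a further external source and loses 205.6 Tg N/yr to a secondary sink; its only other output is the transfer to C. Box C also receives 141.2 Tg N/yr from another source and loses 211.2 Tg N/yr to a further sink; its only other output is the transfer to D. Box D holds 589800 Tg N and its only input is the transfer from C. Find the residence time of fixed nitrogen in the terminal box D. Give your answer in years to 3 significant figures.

Box A: F(A→B) = (82.09 + 923.2) − 337.4 = 667.89 Tg N/yr.
Box B: F(B→C) = (667.89 + 250.7) − 205.6 = 712.99 Tg N/yr.
Box C: F(C→D) = (712.99 + 141.2) − 211.2 = 642.99 Tg N/yr.
Box D throughput = its input = 642.99 Tg N/yr; τ = 589800 / 642.99 = 917.3 yr.

917 yr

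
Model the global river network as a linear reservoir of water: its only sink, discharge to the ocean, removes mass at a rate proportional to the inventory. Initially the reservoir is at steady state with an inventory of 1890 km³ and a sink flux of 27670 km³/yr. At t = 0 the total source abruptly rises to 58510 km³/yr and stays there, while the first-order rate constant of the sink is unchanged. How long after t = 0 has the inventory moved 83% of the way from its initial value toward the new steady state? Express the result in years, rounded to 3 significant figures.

0.121 yr

τ = M₀/F₀ = 1890/27670 = 0.06831 yr.
The remaining gap fraction is e^(−t/τ); 83% covered ⇒ e^(−t/τ) = 0.170.
t = −τ ln(0.170) = 0.06831 × 1.772 = 0.1210 yr.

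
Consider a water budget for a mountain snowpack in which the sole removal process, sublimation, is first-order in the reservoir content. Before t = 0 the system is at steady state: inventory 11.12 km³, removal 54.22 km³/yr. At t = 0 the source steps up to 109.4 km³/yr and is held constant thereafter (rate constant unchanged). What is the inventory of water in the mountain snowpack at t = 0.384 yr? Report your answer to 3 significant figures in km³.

20.7 km³

Residence time τ = M₀/F₀ = 0.2051 yr. The eventual steady state is M_∞ = M₀·(F₁/F₀) = 11.12 × 109.4/54.22 = 22.437 km³.
The anomaly ΔM(t) = M(t) − M_∞ decays as ΔM₀·e^(−t/τ) with ΔM₀ = 11.12 − 22.437 = −11.32 km³.
At t = 0.384 yr, e^(−t/τ) = e^(−1.872) = 0.1538, so ΔM = −1.740 km³ and M = 22.437 − 1.740 = 20.697 km³.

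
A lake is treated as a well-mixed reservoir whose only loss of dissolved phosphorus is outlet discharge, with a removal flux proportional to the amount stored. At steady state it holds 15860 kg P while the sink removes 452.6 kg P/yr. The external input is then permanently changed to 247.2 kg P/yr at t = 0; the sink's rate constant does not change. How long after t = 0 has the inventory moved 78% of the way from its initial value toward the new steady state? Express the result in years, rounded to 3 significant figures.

τ = M₀/F₀ = 15860/452.6 = 35.04 yr.
The remaining gap fraction is e^(−t/τ); 78% covered ⇒ e^(−t/τ) = 0.220.
t = −τ ln(0.220) = 35.04 × 1.514 = 53.06 yr.

53.1 yr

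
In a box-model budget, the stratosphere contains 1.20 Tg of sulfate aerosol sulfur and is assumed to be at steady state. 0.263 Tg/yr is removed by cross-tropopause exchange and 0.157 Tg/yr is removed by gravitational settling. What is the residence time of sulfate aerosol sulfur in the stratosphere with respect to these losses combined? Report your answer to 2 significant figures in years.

2.9 yr

Total removal = 0.2630 + 0.1570 = 0.42000 Tg/yr.
τ = M / ΣF_out = 1.20 / 0.42000 = 2.857 yr.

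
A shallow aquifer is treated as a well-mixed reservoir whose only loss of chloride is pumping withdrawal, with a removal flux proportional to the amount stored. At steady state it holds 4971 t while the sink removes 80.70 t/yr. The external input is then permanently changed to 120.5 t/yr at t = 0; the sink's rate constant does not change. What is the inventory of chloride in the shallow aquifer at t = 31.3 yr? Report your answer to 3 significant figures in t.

Residence time τ = M₀/F₀ = 61.60 yr. The eventual steady state is M_∞ = M₀·(F₁/F₀) = 4971 × 120.5/80.70 = 7422.6 t.
The anomaly ΔM(t) = M(t) − M_∞ decays as ΔM₀·e^(−t/τ) with ΔM₀ = 4971 − 7422.6 = −2452 t.
At t = 31.3 yr, e^(−t/τ) = e^(−0.5081) = 0.6016, so ΔM = −1475 t and M = 7422.6 − 1475 = 5947.7 t.

5950 t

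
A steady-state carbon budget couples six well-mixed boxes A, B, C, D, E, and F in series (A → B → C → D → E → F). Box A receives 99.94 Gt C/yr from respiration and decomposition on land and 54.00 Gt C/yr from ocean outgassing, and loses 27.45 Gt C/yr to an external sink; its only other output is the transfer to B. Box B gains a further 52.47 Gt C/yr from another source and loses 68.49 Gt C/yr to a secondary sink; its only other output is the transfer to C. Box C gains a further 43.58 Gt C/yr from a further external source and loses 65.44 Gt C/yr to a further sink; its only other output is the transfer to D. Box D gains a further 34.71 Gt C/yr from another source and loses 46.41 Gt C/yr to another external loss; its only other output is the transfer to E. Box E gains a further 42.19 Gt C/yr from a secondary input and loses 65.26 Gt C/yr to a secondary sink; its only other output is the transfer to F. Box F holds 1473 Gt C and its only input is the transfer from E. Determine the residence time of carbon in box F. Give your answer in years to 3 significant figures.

Box A: F(A→B) = (99.94 + 54.00) − 27.45 = 126.49 Gt C/yr.
Box B: F(B→C) = (126.49 + 52.47) − 68.49 = 110.47 Gt C/yr.
Box C: F(C→D) = (110.47 + 43.58) − 65.44 = 88.610 Gt C/yr.
Box D: F(D→E) = (88.610 + 34.71) − 46.41 = 76.910 Gt C/yr.
Box E: F(E→F) = (76.910 + 42.19) − 65.26 = 53.840 Gt C/yr.
Box F throughput = its input = 53.840 Gt C/yr; τ = 1473 / 53.840 = 27.36 yr.

27.4 yr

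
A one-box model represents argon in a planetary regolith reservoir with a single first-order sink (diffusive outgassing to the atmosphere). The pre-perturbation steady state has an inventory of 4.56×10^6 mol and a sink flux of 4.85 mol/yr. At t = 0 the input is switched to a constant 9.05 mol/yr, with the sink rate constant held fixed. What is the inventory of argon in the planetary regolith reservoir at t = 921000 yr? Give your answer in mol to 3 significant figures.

7.03×10^6 mol

The sink rate constant is k = F₀/M₀ = 4.85/4.56×10^6 = 1.064×10^-6 yr⁻¹.
Solving dM/dt = F₁ − kM with M(0) = M₀ gives M(t) = F₁/k + (M₀ − F₁/k)·e^(−kt).
F₁/k = 9.05/1.064×10^-6 = 8.5089×10^6 mol; kt = 1.064×10^-6 × 921000 = 0.9796, e^(−kt) = 0.3755.
M(921000) = 8.5089×10^6 + (4.56×10^6 − 8.5089×10^6) × 0.3755 = 8.5089×10^6 − 1.483×10^6 = 7.0262×10^6 mol.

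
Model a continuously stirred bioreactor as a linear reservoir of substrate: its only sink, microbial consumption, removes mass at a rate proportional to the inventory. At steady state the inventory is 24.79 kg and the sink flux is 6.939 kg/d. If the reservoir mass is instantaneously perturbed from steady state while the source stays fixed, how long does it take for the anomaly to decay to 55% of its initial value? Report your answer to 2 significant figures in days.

For a linear reservoir the anomaly decays as exp(−t/τ) with τ = M/F = 24.79/6.939 = 3.573 d.
exp(−t/τ) = 0.55 ⇒ t = −τ ln(0.55) = 3.573 × 0.5978 = 2.136 d.

2.1 d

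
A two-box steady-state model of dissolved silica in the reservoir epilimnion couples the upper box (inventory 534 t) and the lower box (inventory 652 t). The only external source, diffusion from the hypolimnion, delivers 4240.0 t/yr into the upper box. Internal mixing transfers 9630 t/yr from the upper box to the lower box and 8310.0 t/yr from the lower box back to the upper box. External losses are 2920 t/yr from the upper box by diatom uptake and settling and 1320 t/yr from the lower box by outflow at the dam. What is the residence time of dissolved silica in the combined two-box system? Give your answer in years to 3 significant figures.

0.280 yr

Treat the two boxes together as one reservoir: the mixing fluxes between them are internal recycling, so τ = ΣM / Σ(external losses).
M_total = 534 + 652 = 1186.0 t.
ΣF_external_out = 2920 + 1320 = 4240.0 t/yr.
τ = M_total / ΣF_ext = 1186.0 / 4240.0 = 0.2797 yr.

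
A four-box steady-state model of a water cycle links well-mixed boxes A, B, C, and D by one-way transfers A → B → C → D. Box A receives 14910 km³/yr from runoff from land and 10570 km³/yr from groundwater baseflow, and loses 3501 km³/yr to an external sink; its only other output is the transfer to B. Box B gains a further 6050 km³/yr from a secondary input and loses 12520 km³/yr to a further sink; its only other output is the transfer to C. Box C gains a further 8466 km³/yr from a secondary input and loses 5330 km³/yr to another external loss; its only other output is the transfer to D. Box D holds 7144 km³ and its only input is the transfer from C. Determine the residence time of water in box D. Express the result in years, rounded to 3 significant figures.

0.383 yr

Box A: F(A→B) = (14910 + 10570) − 3501 = 21979 km³/yr.
Box B: F(B→C) = (21979 + 6050) − 12520 = 15509 km³/yr.
Box C: F(C→D) = (15509 + 8466) − 5330 = 18645 km³/yr.
Box D throughput = its input = 18645 km³/yr; τ = 7144 / 18645 = 0.3832 yr.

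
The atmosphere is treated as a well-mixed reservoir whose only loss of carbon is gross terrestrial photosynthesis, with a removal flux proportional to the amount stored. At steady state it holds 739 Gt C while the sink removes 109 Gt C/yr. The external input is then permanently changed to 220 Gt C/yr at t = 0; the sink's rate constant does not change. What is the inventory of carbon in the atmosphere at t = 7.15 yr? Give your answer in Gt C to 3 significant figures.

Residence time τ = M₀/F₀ = 6.780 yr. The eventual steady state is M_∞ = M₀·(F₁/F₀) = 739 × 220/109 = 1491.6 Gt C.
The anomaly ΔM(t) = M(t) − M_∞ decays as ΔM₀·e^(−t/τ) with ΔM₀ = 739 − 1491.6 = −752.6 Gt C.
At t = 7.15 yr, e^(−t/τ) = e^(−1.055) = 0.3483, so ΔM = −262.1 Gt C and M = 1491.6 − 262.1 = 1229.4 Gt C.

1230 Gt C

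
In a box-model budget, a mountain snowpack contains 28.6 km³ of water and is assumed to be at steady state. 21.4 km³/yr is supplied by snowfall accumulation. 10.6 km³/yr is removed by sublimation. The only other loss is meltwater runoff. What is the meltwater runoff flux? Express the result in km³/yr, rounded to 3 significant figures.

10.8 km³/yr

At steady state ΣF_in = ΣF_out.
ΣF_in = 21.400 km³/yr.
Meltwater runoff flux = ΣF_in − (10.6) = 21.400 − 10.60 = 10.80 km³/yr.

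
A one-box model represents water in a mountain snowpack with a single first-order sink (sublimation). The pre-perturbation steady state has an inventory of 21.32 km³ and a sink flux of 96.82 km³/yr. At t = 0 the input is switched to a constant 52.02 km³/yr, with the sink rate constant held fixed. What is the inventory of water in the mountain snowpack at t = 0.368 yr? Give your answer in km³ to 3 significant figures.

The sink rate constant is k = F₀/M₀ = 96.82/21.32 = 4.541 yr⁻¹.
Solving dM/dt = F₁ − kM with M(0) = M₀ gives M(t) = F₁/k + (M₀ − F₁/k)·e^(−kt).
F₁/k = 52.02/4.541 = 11.455 km³; kt = 4.541 × 0.368 = 1.671, e^(−kt) = 0.1880.
M(0.368) = 11.455 + (21.32 − 11.455) × 0.1880 = 11.455 + 1.855 = 13.310 km³.

13.3 km³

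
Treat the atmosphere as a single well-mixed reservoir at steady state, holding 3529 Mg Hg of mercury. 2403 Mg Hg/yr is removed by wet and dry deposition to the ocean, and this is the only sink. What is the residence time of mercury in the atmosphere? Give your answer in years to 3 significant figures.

1.47 yr

τ = M / F = 3529 / 2403 = 1.469 yr.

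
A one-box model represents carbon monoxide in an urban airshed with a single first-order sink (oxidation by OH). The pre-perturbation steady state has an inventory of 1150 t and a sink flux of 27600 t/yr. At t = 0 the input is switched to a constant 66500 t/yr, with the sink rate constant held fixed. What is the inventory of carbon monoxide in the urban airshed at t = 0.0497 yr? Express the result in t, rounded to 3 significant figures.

The sink rate constant is k = F₀/M₀ = 27600/1150 = 24.00 yr⁻¹.
Solving dM/dt = F₁ − kM with M(0) = M₀ gives M(t) = F₁/k + (M₀ − F₁/k)·e^(−kt).
F₁/k = 66500/24.00 = 2770.8 t; kt = 24.00 × 0.0497 = 1.193, e^(−kt) = 0.3034.
M(0.0497) = 2770.8 + (1150 − 2770.8) × 0.3034 = 2770.8 − 491.7 = 2279.1 t.

2280 t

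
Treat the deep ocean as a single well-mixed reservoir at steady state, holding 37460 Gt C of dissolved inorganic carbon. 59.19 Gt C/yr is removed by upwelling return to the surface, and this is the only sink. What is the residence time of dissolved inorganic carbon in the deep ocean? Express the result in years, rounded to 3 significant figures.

τ = M / F = 37460 / 59.19 = 632.9 yr.

633 yr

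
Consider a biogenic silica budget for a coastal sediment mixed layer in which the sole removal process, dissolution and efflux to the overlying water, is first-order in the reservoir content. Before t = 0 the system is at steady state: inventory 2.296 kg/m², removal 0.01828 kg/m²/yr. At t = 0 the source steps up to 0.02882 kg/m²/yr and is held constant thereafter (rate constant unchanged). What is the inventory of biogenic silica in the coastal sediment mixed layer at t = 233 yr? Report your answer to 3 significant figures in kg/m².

3.41 kg/m²

τ = M₀/F₀ = 2.296/0.01828 = 125.6 yr; rate constant k = 1/τ.
New steady state M_∞ = F₁/k = F₁·τ = 0.02882 × 125.6 = 3.6198 kg/m².
M(t) = M_∞ + (M₀ − M_∞)·e^(−t/τ); t/τ = 233/125.6 = 1.855, so e^(−t/τ) = 0.1564.
M(t) = 3.6198 − 1.324 × 0.1564 = 3.4127 kg/m².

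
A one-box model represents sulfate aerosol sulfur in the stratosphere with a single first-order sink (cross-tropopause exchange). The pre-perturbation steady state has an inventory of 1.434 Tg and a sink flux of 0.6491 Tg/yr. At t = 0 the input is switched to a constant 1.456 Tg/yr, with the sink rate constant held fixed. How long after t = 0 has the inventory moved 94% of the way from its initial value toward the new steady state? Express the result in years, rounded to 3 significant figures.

6.22 yr

τ = M₀/F₀ = 1.434/0.6491 = 2.209 yr.
The remaining gap fraction is e^(−t/τ); 94% covered ⇒ e^(−t/τ) = 0.0600.
t = −τ ln(0.0600) = 2.209 × 2.813 = 6.215 yr.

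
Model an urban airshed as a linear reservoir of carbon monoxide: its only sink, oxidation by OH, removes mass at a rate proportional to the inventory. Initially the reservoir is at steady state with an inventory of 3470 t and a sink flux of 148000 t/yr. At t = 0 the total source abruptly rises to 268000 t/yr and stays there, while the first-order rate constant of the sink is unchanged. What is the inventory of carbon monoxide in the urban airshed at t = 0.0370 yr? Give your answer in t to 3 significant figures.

5700 t

τ = M₀/F₀ = 3470/148000 = 0.02345 yr; rate constant k = 1/τ.
New steady state M_∞ = F₁/k = F₁·τ = 268000 × 0.02345 = 6283.5 t.
M(t) = M_∞ + (M₀ − M_∞)·e^(−t/τ); t/τ = 0.0370/0.02345 = 1.578, so e^(−t/τ) = 0.2064.
M(t) = 6283.5 − 2814 × 0.2064 = 5702.9 t.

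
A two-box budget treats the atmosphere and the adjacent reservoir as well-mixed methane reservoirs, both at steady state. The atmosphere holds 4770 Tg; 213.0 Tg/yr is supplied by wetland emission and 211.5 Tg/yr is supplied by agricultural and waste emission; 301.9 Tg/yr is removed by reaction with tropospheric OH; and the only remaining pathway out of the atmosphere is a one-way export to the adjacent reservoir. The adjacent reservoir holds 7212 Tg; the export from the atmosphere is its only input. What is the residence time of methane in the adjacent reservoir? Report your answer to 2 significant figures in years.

Balance the atmosphere: ΣF_in = 213.0 + 211.5 = 424.50 Tg/yr.
Export to the adjacent reservoir = ΣF_in − (301.9) = 122.60 Tg/yr.
At steady state the output of the adjacent reservoir equals its input, 122.60 Tg/yr.
τ = M / F = 7212 / 122.60 = 58.83 yr.

59 yr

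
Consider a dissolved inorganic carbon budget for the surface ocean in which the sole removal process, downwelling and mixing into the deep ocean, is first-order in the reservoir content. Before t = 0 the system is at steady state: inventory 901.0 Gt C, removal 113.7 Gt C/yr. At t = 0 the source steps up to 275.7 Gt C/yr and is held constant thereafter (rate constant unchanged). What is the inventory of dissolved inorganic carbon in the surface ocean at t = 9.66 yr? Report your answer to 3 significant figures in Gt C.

1810 Gt C

τ = M₀/F₀ = 901.0/113.7 = 7.924 yr; rate constant k = 1/τ.
New steady state M_∞ = F₁/k = F₁·τ = 275.7 × 7.924 = 2184.7 Gt C.
M(t) = M_∞ + (M₀ − M_∞)·e^(−t/τ); t/τ = 9.66/7.924 = 1.219, so e^(−t/τ) = 0.2955.
M(t) = 2184.7 − 1284 × 0.2955 = 1805.4 Gt C.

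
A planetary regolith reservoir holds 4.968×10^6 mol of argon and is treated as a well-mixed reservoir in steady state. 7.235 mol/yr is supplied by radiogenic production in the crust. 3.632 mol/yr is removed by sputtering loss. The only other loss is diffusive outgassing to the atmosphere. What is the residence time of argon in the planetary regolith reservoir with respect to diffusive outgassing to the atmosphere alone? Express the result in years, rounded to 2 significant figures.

At steady state ΣF_in = ΣF_out.
ΣF_in = 7.2350 mol/yr.
Diffusive outgassing to the atmosphere flux = ΣF_in − (3.632) = 7.2350 − 3.632 = 3.603 mol/yr.
τ = M / F = 4.968×10^6 / 3.603 = 1.379×10^6 yr.

1.4×10^6 yr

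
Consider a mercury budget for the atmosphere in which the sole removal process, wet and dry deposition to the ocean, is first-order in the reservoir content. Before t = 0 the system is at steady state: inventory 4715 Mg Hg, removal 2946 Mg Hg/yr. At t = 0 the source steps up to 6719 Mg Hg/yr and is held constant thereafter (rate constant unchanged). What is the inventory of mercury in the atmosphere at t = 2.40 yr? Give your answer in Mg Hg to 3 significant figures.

τ = M₀/F₀ = 4715/2946 = 1.600 yr; rate constant k = 1/τ.
New steady state M_∞ = F₁/k = F₁·τ = 6719 × 1.600 = 10754 Mg Hg.
M(t) = M_∞ + (M₀ − M_∞)·e^(−t/τ); t/τ = 2.40/1.600 = 1.500, so e^(−t/τ) = 0.2232.
M(t) = 10754 − 6039 × 0.2232 = 9405.6 Mg Hg.

9410 Mg Hg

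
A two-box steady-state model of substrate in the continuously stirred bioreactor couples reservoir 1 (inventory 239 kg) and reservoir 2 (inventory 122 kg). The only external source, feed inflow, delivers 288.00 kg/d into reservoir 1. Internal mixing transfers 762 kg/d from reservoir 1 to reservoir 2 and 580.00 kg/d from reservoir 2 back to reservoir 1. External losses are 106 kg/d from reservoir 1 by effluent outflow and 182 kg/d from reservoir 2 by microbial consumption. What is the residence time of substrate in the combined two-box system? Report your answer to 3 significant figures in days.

For the system as a whole, the A↔B exchange is internal and contributes nothing to the throughput; only the external sinks remove mass.
M_total = 239 + 122 = 361.00 kg.
ΣF_external_out = 106 + 182 = 288.00 kg/d.
τ = M_total / ΣF_ext = 361.00 / 288.00 = 1.253 d.

1.25 d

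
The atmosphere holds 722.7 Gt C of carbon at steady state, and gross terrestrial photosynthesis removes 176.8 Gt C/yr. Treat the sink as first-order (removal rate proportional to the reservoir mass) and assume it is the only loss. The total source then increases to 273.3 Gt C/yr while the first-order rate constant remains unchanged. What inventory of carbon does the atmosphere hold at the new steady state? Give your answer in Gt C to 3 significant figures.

1120 Gt C

Rate constant k = F/M = 176.8 / 722.7 = 0.2446 yr⁻¹.
At the new steady state, source = k·M_new ⇒ M_new = 273.3 / 0.2446 = 1117 Gt C.
(Equivalently M_new = M × F_new/F_old = 722.7 × 273.3/176.8.)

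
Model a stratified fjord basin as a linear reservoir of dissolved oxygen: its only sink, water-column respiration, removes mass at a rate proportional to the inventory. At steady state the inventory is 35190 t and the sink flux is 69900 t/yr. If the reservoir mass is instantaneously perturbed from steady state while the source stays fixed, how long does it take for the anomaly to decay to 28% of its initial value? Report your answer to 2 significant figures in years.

For a linear reservoir the anomaly decays as exp(−t/τ) with τ = M/F = 35190/69900 = 0.5034 yr.
exp(−t/τ) = 0.28 ⇒ t = −τ ln(0.28) = 0.5034 × 1.273 = 0.6409 yr.

0.64 yr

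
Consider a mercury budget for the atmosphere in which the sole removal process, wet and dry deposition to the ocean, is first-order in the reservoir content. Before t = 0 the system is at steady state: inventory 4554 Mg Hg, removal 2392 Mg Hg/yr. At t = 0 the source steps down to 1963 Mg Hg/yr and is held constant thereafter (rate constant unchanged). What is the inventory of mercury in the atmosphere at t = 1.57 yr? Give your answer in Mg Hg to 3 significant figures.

τ = M₀/F₀ = 4554/2392 = 1.904 yr; rate constant k = 1/τ.
New steady state M_∞ = F₁/k = F₁·τ = 1963 × 1.904 = 3737.2 Mg Hg.
M(t) = M_∞ + (M₀ − M_∞)·e^(−t/τ); t/τ = 1.57/1.904 = 0.8246, so e^(−t/τ) = 0.4384.
M(t) = 3737.2 + 816.8 × 0.4384 = 4095.3 Mg Hg.

4100 Mg Hg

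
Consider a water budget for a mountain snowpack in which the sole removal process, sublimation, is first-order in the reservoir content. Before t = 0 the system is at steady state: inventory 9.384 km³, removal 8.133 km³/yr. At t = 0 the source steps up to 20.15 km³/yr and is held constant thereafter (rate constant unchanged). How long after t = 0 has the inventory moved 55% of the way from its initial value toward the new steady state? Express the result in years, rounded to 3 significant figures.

τ = M₀/F₀ = 9.384/8.133 = 1.154 yr.
The remaining gap fraction is e^(−t/τ); 55% covered ⇒ e^(−t/τ) = 0.450.
t = −τ ln(0.450) = 1.154 × 0.7985 = 0.9213 yr.

0.921 yr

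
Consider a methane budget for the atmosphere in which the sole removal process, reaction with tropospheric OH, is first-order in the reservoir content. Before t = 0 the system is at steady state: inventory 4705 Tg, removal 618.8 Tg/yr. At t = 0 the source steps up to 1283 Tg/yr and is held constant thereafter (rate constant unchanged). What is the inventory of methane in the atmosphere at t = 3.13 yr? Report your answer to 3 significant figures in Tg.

6410 Tg

Residence time τ = M₀/F₀ = 7.603 yr. The eventual steady state is M_∞ = M₀·(F₁/F₀) = 4705 × 1283/618.8 = 9755.2 Tg.
The anomaly ΔM(t) = M(t) − M_∞ decays as ΔM₀·e^(−t/τ) with ΔM₀ = 4705 − 9755.2 = −5050 Tg.
At t = 3.13 yr, e^(−t/τ) = e^(−0.4117) = 0.6626, so ΔM = −3346 Tg and M = 9755.2 − 3346 = 6409.2 Tg.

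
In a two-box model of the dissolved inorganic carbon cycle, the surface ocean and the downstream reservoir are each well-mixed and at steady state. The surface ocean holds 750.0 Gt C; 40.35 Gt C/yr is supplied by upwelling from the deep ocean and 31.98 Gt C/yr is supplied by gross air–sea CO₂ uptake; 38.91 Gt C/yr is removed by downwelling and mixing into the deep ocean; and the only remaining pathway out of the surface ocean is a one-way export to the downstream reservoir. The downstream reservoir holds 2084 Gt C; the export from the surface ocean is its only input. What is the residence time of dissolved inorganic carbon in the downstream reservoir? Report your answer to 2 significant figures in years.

Balance the surface ocean: ΣF_in = 40.35 + 31.98 = 72.330 Gt C/yr.
Export to the downstream reservoir = ΣF_in − (38.91) = 33.420 Gt C/yr.
At steady state the output of the downstream reservoir equals its input, 33.420 Gt C/yr.
τ = M / F = 2084 / 33.420 = 62.36 yr.

62 yr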